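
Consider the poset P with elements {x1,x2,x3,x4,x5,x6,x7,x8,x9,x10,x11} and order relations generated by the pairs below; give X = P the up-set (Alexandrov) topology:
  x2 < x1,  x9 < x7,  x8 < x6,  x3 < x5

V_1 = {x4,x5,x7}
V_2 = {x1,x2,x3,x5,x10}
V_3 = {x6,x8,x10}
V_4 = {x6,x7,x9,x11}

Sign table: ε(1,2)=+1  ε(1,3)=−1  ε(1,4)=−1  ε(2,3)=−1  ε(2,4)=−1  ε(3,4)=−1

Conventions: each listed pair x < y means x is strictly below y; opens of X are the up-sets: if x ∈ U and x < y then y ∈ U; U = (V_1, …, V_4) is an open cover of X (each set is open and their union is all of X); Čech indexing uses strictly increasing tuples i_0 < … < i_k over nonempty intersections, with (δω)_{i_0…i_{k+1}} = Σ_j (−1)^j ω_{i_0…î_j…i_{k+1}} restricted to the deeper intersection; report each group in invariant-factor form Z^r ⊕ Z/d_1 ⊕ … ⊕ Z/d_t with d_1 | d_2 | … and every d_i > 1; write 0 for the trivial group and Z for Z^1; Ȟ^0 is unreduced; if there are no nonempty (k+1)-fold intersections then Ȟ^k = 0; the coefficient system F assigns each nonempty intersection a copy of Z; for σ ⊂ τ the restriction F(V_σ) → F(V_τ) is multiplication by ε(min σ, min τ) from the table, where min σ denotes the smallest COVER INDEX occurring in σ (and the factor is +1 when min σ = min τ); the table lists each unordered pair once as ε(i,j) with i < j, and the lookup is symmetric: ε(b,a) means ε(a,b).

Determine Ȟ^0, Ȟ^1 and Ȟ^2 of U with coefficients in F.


Ȟ^0(U;F) ≅ 0; Ȟ^1(U;F) ≅ Z/2; Ȟ^2(U;F) ≅ 0

intersection data:
  V12={x5} V14={x7} V23={x10} V34={x6}
C dims 4,4; δ0: rk 4, SNF 1^3·2
Ȟ^0 = (4 − 4) − 0 = 0, so Ȟ^0 ≅ 0
Ȟ^1 = (4 − 0) − 4 = 0 plus torsion [2], so Ȟ^1 ≅ Z/2
Ȟ^2 = (0 − 0) − 0 = 0, so Ȟ^2 ≅ 0


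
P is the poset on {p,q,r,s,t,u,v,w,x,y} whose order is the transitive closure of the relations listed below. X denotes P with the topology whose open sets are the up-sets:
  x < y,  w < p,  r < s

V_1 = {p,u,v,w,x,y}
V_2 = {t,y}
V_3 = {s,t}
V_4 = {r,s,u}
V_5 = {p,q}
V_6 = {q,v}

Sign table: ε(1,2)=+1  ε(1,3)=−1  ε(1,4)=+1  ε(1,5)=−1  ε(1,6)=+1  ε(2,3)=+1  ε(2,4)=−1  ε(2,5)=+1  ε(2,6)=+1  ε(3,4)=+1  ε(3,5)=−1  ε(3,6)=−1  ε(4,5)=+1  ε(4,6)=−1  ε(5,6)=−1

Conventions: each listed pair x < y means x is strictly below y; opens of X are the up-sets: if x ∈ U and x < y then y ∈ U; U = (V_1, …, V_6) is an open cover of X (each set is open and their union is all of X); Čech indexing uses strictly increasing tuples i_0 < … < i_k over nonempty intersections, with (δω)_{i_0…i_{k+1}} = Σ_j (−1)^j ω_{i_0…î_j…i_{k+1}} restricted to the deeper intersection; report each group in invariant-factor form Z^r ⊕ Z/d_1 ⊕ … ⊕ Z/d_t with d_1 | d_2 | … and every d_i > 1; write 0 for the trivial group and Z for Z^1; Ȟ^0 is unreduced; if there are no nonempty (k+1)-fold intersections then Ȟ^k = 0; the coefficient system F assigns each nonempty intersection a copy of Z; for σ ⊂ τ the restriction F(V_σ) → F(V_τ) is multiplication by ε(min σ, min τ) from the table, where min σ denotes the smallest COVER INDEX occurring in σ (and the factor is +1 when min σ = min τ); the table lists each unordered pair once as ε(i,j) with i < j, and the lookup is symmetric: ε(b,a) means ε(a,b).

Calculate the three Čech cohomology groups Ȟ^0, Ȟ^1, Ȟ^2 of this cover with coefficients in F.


nonempty overlaps:
  V12={y} V14={u} V15={p} V16={v} V23={t} V34={s} V56={q}
C dims 6,7; δ0: rk 5, SNF 1^5
degree 0: 6−5−0 = 1 → Ȟ^0 ≅ Z
degree 1: 7−0−5 = 2 → Ȟ^1 ≅ Z^2
degree 2: 0−0−0 = 0 → Ȟ^2 ≅ 0

Ȟ^0(U;F) ≅ Z, Ȟ^1(U;F) ≅ Z^2 and Ȟ^2(U;F) ≅ 0


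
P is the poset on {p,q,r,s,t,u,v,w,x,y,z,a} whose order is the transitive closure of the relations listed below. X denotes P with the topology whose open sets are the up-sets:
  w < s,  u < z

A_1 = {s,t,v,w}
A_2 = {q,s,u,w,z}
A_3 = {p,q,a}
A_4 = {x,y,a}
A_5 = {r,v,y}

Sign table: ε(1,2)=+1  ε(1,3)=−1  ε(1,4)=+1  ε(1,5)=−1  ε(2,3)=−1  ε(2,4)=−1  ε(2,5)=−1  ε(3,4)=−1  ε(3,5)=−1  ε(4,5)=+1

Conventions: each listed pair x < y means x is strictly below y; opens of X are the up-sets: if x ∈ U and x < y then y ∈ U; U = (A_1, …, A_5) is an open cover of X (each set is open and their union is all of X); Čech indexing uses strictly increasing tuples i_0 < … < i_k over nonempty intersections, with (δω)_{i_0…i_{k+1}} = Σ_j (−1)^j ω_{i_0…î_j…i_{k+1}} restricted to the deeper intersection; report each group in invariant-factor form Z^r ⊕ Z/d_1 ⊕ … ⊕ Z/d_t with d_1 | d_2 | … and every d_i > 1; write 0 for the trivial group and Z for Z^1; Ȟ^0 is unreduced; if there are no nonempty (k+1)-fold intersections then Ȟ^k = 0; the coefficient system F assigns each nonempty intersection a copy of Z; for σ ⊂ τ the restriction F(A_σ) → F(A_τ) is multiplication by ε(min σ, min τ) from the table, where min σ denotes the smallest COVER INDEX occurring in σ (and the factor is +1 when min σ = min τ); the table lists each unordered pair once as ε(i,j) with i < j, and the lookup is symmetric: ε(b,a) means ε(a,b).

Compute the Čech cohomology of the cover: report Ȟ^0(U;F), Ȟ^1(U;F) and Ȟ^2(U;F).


nonempty overlaps:
  A12={s,w} A15={v} A23={q} A34={a} A45={y}
C dims 5,5; δ0: rk 5, SNF 1^4·2
degree 0: 5−5−0 = 0 → Ȟ^0 ≅ 0
degree 1: 5−0−5 = 0 plus torsion [2] → Ȟ^1 ≅ Z/2
degree 2: 0−0−0 = 0 → Ȟ^2 ≅ 0

Ȟ^0 ≅ 0, Ȟ^1 ≅ Z/2 and Ȟ^2 ≅ 0


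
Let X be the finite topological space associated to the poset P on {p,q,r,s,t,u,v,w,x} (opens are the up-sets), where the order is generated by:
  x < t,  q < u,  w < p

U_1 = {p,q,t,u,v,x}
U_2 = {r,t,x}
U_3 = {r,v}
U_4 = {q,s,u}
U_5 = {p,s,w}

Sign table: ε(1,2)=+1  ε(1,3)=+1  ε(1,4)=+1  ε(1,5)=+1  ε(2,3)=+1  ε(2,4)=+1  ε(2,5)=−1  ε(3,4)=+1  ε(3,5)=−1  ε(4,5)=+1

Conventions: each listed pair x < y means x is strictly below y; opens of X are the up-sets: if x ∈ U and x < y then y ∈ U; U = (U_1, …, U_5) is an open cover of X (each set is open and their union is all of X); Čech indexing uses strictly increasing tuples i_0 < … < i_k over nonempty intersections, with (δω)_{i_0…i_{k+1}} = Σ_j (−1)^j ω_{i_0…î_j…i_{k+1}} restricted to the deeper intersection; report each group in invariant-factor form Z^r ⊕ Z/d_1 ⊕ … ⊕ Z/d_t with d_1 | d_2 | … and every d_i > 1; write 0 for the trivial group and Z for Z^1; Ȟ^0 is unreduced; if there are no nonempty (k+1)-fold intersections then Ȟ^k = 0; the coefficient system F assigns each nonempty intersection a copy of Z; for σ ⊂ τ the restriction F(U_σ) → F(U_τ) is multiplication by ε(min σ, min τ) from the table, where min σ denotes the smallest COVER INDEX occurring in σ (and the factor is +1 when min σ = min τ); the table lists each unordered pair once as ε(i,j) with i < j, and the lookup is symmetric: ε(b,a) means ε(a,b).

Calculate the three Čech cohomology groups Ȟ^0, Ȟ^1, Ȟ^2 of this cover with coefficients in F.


Ȟ^0 ≅ Z, Ȟ^1 ≅ Z^2, Ȟ^2 ≅ 0

nonempty intersections:
  U12={t,x} U13={v} U14={q,u} U15={p} U23={r} U45={s}
C dims 5,6; δ0: rk 4, SNF 1^4
Ȟ^0: (5−4)−0=1 ⇒ Z
Ȟ^1: (6−0)−4=2 ⇒ Z^2
Ȟ^2: (0−0)−0=0 ⇒ 0


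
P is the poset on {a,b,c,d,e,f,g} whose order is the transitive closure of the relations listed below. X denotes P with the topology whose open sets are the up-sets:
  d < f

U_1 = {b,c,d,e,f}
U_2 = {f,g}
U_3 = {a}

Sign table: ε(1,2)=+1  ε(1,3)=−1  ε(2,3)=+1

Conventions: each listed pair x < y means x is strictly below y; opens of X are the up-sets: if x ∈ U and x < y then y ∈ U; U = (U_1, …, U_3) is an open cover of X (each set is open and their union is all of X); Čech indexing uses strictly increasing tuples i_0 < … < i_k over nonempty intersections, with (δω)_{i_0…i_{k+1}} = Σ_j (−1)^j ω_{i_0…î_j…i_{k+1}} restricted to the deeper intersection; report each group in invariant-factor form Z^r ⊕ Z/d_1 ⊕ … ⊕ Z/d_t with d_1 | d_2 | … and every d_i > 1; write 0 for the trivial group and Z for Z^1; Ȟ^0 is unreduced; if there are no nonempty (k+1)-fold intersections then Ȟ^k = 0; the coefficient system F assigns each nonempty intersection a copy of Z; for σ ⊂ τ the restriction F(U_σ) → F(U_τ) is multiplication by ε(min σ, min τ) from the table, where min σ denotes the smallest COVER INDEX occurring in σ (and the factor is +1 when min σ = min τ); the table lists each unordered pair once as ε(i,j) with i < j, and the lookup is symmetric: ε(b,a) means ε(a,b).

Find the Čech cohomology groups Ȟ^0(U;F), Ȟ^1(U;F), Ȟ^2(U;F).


Ȟ^0 = Z^2,  Ȟ^1 = 0,  Ȟ^2 = 0

nerve of the cover:
  U12={f}
C dims 3,1; δ0: rk 1, SNF 1^1
Ȟ^0 = (3 − 1) − 0 = 2, so Ȟ^0 ≅ Z^2
Ȟ^1 = (1 − 0) − 1 = 0, so Ȟ^1 ≅ 0
Ȟ^2 = (0 − 0) − 0 = 0, so Ȟ^2 ≅ 0


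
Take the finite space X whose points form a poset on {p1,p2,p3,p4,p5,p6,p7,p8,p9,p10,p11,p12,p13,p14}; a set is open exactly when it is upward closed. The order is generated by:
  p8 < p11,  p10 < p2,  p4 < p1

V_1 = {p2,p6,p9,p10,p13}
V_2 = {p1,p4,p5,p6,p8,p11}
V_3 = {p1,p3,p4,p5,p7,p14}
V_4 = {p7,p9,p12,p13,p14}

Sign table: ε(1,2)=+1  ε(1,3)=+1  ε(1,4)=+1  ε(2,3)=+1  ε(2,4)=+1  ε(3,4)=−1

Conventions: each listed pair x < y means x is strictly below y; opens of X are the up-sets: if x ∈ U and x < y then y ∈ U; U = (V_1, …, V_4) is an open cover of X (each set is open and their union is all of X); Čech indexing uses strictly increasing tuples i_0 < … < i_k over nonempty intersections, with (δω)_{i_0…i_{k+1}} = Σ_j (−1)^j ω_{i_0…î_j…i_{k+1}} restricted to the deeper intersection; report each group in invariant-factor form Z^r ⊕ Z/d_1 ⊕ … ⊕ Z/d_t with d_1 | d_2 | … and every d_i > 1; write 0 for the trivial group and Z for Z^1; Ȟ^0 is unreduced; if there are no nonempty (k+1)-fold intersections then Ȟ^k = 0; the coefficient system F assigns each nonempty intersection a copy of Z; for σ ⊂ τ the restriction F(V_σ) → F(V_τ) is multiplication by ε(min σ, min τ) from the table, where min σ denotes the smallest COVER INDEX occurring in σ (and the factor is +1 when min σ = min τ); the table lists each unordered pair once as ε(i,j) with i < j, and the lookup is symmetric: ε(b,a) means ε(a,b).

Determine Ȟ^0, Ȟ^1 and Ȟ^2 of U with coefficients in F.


Ȟ^0 = 0, Ȟ^1 = Z/2, Ȟ^2 = 0

nerve simplices:
  V12={p6} V14={p9,p13} V23={p1,p4,p5} V34={p7,p14}
C dims 4,4; δ0: rk 4, SNF 1^3·2
degree 0: 4−4−0 = 0 → Ȟ^0 ≅ 0
degree 1: 4−0−4 = 0 plus torsion [2] → Ȟ^1 ≅ Z/2
degree 2: 0−0−0 = 0 → Ȟ^2 ≅ 0


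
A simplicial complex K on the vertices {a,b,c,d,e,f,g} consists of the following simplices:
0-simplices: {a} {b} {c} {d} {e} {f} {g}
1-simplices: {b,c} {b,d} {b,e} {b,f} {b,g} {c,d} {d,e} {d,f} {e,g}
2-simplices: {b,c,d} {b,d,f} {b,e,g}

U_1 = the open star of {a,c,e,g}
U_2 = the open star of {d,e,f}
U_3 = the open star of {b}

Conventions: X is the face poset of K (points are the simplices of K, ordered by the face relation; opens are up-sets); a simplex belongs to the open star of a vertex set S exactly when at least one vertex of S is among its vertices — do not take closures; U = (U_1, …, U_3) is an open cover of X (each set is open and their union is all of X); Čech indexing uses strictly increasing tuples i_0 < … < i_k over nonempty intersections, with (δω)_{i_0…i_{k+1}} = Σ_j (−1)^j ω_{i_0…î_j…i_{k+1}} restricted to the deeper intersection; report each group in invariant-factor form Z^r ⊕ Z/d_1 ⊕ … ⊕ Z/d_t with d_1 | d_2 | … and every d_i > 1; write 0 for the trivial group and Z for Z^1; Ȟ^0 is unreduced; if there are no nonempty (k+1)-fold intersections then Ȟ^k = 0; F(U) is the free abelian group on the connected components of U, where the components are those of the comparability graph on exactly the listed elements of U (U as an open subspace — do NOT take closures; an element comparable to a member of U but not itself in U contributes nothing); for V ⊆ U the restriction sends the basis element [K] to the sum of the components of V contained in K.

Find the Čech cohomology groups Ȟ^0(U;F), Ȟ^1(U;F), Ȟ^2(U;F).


Ȟ^0(U;F) ≅ Z^2, Ȟ^1(U;F) ≅ Z, Ȟ^2(U;F) ≅ 0

nonempty intersections:
  U1={{a},{c},{e},{g},{b,c},{b,e},{b,g},{c,d},{d,e},{e,g},{b,c,d},{b,e,g}} U2={{d},{e},{f},{b,d},{b,e},{b,f},{c,d},{d,e},{d,f},{e,g},{b,c,d},{b,d,f},{b,e,g}} U3={{b},{b,c},{b,d},{b,e},{b,f},{b,g},{b,c,d},{b,d,f},{b,e,g}}
  U12={{e},{b,e},{c,d},{d,e},{e,g},{b,c,d},{b,e,g}} U13={{b,c},{b,e},{b,g},{b,c,d},{b,e,g}} U23={{b,d},{b,e},{b,f},{b,c,d},{b,d,f},{b,e,g}}
  U123={{b,e},{b,c,d},{b,e,g}}
components per intersection:
  U1: {{a}} {{c},{b,c},{c,d},{b,c,d}} {{e},{g},{b,e},{b,g},{d,e},{e,g},{b,e,g}}
  U2: {{d},{e},{f},{b,d},{b,e},{b,f},{c,d},{d,e},{d,f},{e,g},{b,c,d},{b,d,f},{b,e,g}}
  U3: {{b},{b,c},{b,d},{b,e},{b,f},{b,g},{b,c,d},{b,d,f},{b,e,g}}
  U12: {{e},{b,e},{d,e},{e,g},{b,e,g}} {{c,d},{b,c,d}}
  U13: {{b,c},{b,c,d}} {{b,e},{b,g},{b,e,g}}
  U23: {{b,d},{b,f},{b,c,d},{b,d,f}} {{b,e},{b,e,g}}
  U123: {{b,e},{b,e,g}} {{b,c,d}}
C dims 5,6,2; δ0: rk 3, SNF 1^3; δ1: rk 2, SNF 1^2
Ȟ^0: (5−3)−0=2 ⇒ Z^2
Ȟ^1: (6−2)−3=1 ⇒ Z
Ȟ^2: (2−0)−2=0 ⇒ 0


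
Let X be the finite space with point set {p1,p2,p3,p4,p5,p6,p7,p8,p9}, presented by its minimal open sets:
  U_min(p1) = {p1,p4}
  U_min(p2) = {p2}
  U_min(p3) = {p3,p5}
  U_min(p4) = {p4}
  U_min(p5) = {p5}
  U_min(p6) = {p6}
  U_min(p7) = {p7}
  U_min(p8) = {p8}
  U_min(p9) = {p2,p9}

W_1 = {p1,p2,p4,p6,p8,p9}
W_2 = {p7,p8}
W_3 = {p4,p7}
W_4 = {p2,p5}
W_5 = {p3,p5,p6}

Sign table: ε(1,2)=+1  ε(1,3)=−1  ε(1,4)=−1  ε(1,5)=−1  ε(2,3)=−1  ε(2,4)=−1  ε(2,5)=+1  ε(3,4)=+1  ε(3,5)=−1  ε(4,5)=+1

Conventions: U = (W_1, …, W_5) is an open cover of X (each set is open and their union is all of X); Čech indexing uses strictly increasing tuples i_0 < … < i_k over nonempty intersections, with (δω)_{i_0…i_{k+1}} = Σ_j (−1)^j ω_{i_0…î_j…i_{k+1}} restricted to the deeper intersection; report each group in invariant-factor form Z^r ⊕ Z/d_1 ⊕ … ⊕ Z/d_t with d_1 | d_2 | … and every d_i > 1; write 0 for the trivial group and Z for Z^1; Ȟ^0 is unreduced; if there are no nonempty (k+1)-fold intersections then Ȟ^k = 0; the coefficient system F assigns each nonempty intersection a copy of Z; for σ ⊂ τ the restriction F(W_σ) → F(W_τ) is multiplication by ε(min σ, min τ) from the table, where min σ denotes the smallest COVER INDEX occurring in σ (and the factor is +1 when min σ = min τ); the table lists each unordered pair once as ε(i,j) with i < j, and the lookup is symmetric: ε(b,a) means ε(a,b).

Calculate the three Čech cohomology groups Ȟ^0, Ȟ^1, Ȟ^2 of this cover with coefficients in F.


Ȟ^0(U;F) ≅ Z, Ȟ^1(U;F) ≅ Z^2, Ȟ^2(U;F) ≅ 0

nonempty intersections:
  W12={p8} W13={p4} W14={p2} W15={p6} W23={p7} W45={p5}
C dims 5,6; δ0: rk 4, SNF 1^4
Ȟ^0: (5−4)−0=1 ⇒ Z
Ȟ^1: (6−0)−4=2 ⇒ Z^2
Ȟ^2: (0−0)−0=0 ⇒ 0


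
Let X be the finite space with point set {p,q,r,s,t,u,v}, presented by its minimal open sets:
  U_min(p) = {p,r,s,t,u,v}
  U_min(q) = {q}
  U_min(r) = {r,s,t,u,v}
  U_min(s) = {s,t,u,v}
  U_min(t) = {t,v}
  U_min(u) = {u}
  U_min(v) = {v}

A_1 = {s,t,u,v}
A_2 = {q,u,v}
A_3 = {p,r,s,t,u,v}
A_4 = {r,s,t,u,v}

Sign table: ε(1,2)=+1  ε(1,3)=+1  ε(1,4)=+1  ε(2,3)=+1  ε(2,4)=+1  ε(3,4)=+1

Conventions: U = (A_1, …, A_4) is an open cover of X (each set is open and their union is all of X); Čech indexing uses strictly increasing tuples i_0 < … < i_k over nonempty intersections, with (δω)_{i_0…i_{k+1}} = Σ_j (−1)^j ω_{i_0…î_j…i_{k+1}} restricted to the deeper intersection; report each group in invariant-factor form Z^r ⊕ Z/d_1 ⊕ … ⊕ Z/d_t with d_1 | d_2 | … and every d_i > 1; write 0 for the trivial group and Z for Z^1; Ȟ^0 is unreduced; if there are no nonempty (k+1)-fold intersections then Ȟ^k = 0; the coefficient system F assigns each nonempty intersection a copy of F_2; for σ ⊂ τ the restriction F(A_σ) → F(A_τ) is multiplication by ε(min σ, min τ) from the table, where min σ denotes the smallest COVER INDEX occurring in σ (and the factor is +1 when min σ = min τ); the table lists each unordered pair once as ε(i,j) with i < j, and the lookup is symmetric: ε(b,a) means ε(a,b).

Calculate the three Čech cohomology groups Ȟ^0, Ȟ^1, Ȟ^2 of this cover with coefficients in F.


nerve of the cover:
  A12={u,v} A13={s,t,u,v} A14={s,t,u,v} A23={u,v} A24={u,v} A34={r,s,t,u,v}
  A123={u,v} A124={u,v} A134={s,t,u,v} A234={u,v}
  A1234={u,v}
C dims 4,6,4,1; δ0: rk_F2 3; δ1: rk_F2 3; δ2: rk_F2 1
Ȟ^0 = (4 − 3) − 0 = 1, so Ȟ^0 ≅ Z/2
Ȟ^1 = (6 − 3) − 3 = 0, so Ȟ^1 ≅ 0
Ȟ^2 = (4 − 1) − 3 = 0, so Ȟ^2 ≅ 0

Ȟ^0 = Z/2,  Ȟ^1 = 0,  Ȟ^2 = 0


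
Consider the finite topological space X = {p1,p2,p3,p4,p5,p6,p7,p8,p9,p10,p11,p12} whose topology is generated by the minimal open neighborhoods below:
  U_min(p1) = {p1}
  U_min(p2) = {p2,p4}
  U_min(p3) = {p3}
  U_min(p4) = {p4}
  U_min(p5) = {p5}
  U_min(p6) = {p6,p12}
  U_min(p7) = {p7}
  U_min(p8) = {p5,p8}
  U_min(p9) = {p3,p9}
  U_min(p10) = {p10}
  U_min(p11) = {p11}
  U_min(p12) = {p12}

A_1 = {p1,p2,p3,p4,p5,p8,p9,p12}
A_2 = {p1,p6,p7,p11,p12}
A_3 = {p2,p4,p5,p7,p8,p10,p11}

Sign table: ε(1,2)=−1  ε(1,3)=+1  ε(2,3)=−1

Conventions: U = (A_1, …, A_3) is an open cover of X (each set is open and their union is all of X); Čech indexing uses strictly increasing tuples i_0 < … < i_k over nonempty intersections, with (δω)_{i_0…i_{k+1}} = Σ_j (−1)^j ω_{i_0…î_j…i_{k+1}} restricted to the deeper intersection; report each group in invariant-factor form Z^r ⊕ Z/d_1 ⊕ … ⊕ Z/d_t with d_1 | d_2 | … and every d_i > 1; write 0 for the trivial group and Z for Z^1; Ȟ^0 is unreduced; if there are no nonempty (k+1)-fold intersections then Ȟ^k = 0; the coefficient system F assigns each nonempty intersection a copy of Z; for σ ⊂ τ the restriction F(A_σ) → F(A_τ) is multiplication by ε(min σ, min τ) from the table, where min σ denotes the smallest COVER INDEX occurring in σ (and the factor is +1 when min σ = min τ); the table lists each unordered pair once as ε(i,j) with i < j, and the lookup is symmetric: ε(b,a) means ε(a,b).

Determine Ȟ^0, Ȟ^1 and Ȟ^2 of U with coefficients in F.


Ȟ^0 = Z,  Ȟ^1 = Z,  Ȟ^2 = 0

cover nerve:
  A12={p1,p12} A13={p2,p4,p5,p8} A23={p7,p11}
C dims 3,3; δ0: rk 2, SNF 1^2
Ȟ^0: (3−2)−0=1 ⇒ Z
Ȟ^1: (3−0)−2=1 ⇒ Z
Ȟ^2: (0−0)−0=0 ⇒ 0


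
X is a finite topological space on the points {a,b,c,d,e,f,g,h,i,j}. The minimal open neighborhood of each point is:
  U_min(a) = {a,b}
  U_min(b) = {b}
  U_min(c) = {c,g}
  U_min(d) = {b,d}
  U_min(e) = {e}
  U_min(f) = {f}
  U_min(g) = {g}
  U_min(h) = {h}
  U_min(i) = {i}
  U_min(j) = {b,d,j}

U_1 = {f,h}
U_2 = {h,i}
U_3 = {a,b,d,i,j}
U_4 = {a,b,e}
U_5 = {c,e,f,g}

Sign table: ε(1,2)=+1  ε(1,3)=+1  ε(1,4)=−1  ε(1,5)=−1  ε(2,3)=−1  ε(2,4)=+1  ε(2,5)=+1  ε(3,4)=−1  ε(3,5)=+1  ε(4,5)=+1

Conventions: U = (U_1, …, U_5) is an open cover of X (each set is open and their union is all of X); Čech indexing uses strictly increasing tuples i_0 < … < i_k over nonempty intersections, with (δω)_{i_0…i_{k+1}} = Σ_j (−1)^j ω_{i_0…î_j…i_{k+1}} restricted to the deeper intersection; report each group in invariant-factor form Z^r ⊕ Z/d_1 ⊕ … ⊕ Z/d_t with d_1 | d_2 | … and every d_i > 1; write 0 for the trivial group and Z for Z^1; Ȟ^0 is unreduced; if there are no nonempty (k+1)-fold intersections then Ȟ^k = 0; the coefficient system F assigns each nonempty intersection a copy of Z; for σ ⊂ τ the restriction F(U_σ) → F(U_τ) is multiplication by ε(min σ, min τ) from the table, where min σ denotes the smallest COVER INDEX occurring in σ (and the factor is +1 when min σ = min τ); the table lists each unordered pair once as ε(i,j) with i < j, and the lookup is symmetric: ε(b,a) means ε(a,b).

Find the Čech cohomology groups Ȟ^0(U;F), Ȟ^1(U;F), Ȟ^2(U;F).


intersection data:
  U12={h} U15={f} U23={i} U34={a,b} U45={e}
C dims 5,5; δ0: rk 5, SNF 1^4·2
Ȟ^0 = (5 − 5) − 0 = 0, so Ȟ^0 ≅ 0
Ȟ^1 = (5 − 0) − 5 = 0 plus torsion [2], so Ȟ^1 ≅ Z/2
Ȟ^2 = (0 − 0) − 0 = 0, so Ȟ^2 ≅ 0

Ȟ^0 = 0; Ȟ^1 = Z/2; Ȟ^2 = 0


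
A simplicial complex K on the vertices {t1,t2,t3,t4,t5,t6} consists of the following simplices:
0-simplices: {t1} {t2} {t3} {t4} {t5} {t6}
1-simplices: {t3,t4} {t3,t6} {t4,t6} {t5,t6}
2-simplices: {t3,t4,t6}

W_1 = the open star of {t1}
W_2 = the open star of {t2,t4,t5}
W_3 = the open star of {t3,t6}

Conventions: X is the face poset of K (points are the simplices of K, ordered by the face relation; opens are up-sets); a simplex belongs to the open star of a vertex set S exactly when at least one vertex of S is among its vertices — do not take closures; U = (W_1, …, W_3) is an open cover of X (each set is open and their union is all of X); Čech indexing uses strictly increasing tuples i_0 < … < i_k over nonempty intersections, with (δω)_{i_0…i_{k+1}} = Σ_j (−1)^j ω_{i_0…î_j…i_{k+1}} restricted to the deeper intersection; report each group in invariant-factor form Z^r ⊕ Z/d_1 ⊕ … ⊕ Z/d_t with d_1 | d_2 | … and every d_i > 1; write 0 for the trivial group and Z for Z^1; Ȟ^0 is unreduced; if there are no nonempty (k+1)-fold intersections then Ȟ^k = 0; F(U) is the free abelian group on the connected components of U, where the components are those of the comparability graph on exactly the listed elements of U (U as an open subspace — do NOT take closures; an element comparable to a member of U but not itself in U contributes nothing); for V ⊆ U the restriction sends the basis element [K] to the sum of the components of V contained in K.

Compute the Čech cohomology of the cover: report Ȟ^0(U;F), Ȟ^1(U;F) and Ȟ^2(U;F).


Ȟ^0 ≅ Z^3, Ȟ^1 ≅ 0, Ȟ^2 ≅ 0

cover nerve:
  W1={{t1}} W2={{t2},{t4},{t5},{t3,t4},{t4,t6},{t5,t6},{t3,t4,t6}} W3={{t3},{t6},{t3,t4},{t3,t6},{t4,t6},{t5,t6},{t3,t4,t6}}
  W23={{t3,t4},{t4,t6},{t5,t6},{t3,t4,t6}}
components per intersection:
  W1: {{t1}}
  W2: {{t2}} {{t4},{t3,t4},{t4,t6},{t3,t4,t6}} {{t5},{t5,t6}}
  W3: {{t3},{t6},{t3,t4},{t3,t6},{t4,t6},{t5,t6},{t3,t4,t6}}
  W23: {{t3,t4},{t4,t6},{t3,t4,t6}} {{t5,t6}}
C dims 5,2; δ0: rk 2, SNF 1^2
Ȟ^0: (5−2)−0=3 ⇒ Z^3
Ȟ^1: (2−0)−2=0 ⇒ 0
Ȟ^2: (0−0)−0=0 ⇒ 0


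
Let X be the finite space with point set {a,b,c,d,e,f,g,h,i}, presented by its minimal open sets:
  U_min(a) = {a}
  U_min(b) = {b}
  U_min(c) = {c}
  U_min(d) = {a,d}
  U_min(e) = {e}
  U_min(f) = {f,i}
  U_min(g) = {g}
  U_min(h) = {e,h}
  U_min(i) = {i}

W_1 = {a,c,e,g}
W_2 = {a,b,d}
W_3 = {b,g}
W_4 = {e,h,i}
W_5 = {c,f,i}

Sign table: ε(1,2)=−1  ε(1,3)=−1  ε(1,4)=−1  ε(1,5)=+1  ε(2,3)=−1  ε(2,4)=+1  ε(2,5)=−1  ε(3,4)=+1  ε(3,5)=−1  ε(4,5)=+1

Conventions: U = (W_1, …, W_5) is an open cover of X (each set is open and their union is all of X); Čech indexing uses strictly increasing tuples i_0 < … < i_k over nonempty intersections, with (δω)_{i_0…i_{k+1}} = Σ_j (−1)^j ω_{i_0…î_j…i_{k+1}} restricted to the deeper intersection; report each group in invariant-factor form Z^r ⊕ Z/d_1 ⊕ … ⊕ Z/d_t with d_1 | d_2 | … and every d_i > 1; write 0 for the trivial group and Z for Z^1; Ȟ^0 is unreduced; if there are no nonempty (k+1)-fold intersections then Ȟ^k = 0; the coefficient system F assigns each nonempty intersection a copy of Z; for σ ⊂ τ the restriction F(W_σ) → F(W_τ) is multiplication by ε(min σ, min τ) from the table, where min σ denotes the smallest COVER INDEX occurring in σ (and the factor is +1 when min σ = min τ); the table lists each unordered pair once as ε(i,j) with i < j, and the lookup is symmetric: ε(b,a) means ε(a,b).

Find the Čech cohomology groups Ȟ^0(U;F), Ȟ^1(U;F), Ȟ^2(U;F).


Ȟ^0 ≅ 0, Ȟ^1 ≅ Z ⊕ Z/2, Ȟ^2 ≅ 0

nerve simplices:
  W12={a} W13={g} W14={e} W15={c} W23={b} W45={i}
C dims 5,6; δ0: rk 5, SNF 1^4·2
degree 0: 5−5−0 = 0 → Ȟ^0 ≅ 0
degree 1: 6−0−5 = 1 plus torsion [2] → Ȟ^1 ≅ Z ⊕ Z/2
degree 2: 0−0−0 = 0 → Ȟ^2 ≅ 0


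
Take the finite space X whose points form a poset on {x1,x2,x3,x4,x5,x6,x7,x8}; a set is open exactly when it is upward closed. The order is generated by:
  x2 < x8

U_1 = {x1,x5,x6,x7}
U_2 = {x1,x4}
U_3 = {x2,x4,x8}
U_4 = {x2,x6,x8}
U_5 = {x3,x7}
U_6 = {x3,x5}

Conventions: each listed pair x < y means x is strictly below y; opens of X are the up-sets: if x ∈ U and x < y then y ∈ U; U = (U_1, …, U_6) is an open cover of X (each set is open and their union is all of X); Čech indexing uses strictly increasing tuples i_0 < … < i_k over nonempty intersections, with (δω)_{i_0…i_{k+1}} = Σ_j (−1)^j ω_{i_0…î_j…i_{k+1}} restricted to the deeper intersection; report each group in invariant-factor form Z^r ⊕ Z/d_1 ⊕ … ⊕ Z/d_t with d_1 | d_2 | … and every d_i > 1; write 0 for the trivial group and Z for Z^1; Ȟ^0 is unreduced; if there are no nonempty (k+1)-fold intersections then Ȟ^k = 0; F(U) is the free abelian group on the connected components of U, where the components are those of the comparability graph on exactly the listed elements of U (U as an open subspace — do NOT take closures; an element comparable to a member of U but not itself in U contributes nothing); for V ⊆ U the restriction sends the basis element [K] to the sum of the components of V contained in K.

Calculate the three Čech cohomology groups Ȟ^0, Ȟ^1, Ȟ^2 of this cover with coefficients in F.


nonempty overlaps:
  U12={x1} U14={x6} U15={x7} U16={x5} U23={x4} U34={x2,x8} U56={x3}
components per intersection:
  U1: {x1} {x5} {x6} {x7}
  U2: {x1} {x4}
  U3: {x2,x8} {x4}
  U4: {x2,x8} {x6}
  U5: {x3} {x7}
  U6: {x3} {x5}
  U12: {x1}
  U14: {x6}
  U15: {x7}
  U16: {x5}
  U23: {x4}
  U34: {x2,x8}
  U56: {x3}
C dims 14,7; δ0: rk 7, SNF 1^7
degree 0: 14−7−0 = 7 → Ȟ^0 ≅ Z^7
degree 1: 7−0−7 = 0 → Ȟ^1 ≅ 0
degree 2: 0−0−0 = 0 → Ȟ^2 ≅ 0

Ȟ^0(U;F) ≅ Z^7,  Ȟ^1(U;F) ≅ 0,  Ȟ^2(U;F) ≅ 0


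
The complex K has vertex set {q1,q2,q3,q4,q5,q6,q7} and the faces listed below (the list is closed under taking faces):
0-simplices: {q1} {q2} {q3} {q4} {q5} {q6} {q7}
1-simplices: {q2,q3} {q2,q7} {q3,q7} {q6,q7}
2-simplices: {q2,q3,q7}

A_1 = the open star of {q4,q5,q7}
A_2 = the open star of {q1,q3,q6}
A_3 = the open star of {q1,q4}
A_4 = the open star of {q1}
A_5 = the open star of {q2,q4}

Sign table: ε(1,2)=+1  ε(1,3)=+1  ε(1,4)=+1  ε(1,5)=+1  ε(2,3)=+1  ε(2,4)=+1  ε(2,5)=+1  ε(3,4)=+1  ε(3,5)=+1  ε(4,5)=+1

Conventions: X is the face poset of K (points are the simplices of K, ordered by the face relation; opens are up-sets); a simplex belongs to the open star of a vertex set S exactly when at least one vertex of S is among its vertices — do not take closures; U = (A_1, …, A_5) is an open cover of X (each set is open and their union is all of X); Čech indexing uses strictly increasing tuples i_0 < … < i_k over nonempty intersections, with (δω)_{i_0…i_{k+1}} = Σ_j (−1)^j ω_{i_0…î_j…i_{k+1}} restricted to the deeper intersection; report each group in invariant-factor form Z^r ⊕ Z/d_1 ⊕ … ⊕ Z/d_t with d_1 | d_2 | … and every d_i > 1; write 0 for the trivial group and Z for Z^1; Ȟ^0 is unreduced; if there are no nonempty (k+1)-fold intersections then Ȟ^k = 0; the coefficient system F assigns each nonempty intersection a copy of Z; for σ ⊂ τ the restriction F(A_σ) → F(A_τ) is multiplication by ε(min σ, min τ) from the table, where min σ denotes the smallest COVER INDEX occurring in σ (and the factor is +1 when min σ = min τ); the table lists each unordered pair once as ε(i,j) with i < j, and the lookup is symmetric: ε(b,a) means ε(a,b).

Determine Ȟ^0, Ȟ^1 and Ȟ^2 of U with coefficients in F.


Ȟ^0 ≅ Z, Ȟ^1 ≅ Z, Ȟ^2 ≅ 0

nonempty overlaps:
  A1={{q4},{q5},{q7},{q2,q7},{q3,q7},{q6,q7},{q2,q3,q7}} A2={{q1},{q3},{q6},{q2,q3},{q3,q7},{q6,q7},{q2,q3,q7}} A3={{q1},{q4}} A4={{q1}} A5={{q2},{q4},{q2,q3},{q2,q7},{q2,q3,q7}}
  A12={{q3,q7},{q6,q7},{q2,q3,q7}} A13={{q4}} A15={{q4},{q2,q7},{q2,q3,q7}} A23={{q1}} A24={{q1}} A25={{q2,q3},{q2,q3,q7}} A34={{q1}} A35={{q4}}
  A125={{q2,q3,q7}} A135={{q4}} A234={{q1}}
C dims 5,8,3; δ0: rk 4, SNF 1^4; δ1: rk 3, SNF 1^3
degree 0: 5−4−0 = 1 → Ȟ^0 ≅ Z
degree 1: 8−3−4 = 1 → Ȟ^1 ≅ Z
degree 2: 3−0−3 = 0 → Ȟ^2 ≅ 0


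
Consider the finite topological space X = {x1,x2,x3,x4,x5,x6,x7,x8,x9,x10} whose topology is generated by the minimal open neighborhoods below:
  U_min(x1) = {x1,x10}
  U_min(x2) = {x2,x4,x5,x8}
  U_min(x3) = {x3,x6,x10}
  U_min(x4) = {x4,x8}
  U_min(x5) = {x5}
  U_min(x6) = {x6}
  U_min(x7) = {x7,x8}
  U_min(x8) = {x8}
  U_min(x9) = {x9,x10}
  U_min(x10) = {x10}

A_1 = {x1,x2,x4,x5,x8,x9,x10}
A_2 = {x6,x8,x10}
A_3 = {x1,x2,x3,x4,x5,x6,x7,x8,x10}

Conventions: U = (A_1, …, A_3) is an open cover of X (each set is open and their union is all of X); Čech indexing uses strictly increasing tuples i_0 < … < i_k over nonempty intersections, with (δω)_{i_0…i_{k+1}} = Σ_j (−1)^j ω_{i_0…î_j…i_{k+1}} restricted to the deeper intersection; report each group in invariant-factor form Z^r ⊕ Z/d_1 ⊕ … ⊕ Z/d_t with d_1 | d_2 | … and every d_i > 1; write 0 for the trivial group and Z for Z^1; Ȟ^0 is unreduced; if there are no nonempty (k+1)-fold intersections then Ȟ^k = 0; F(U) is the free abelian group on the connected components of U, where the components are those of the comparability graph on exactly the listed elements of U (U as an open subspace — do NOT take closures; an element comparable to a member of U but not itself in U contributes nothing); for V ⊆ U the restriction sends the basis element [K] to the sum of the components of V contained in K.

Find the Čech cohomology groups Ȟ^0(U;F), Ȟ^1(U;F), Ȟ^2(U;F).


nonempty overlaps:
  A12={x8,x10} A13={x1,x2,x4,x5,x8,x10} A23={x6,x8,x10}
  A123={x8,x10}
components per intersection:
  A1: {x1,x9,x10} {x2,x4,x5,x8}
  A2: {x6} {x8} {x10}
  A3: {x1,x3,x6,x10} {x2,x4,x5,x7,x8}
  A12: {x8} {x10}
  A13: {x1,x10} {x2,x4,x5,x8}
  A23: {x6} {x8} {x10}
  A123: {x8} {x10}
C dims 7,7,2; δ0: rk 5, SNF 1^5; δ1: rk 2, SNF 1^2
degree 0: 7−5−0 = 2 → Ȟ^0 ≅ Z^2
degree 1: 7−2−5 = 0 → Ȟ^1 ≅ 0
degree 2: 2−0−2 = 0 → Ȟ^2 ≅ 0

Ȟ^0(U;F) ≅ Z^2; Ȟ^1(U;F) ≅ 0; Ȟ^2(U;F) ≅ 0


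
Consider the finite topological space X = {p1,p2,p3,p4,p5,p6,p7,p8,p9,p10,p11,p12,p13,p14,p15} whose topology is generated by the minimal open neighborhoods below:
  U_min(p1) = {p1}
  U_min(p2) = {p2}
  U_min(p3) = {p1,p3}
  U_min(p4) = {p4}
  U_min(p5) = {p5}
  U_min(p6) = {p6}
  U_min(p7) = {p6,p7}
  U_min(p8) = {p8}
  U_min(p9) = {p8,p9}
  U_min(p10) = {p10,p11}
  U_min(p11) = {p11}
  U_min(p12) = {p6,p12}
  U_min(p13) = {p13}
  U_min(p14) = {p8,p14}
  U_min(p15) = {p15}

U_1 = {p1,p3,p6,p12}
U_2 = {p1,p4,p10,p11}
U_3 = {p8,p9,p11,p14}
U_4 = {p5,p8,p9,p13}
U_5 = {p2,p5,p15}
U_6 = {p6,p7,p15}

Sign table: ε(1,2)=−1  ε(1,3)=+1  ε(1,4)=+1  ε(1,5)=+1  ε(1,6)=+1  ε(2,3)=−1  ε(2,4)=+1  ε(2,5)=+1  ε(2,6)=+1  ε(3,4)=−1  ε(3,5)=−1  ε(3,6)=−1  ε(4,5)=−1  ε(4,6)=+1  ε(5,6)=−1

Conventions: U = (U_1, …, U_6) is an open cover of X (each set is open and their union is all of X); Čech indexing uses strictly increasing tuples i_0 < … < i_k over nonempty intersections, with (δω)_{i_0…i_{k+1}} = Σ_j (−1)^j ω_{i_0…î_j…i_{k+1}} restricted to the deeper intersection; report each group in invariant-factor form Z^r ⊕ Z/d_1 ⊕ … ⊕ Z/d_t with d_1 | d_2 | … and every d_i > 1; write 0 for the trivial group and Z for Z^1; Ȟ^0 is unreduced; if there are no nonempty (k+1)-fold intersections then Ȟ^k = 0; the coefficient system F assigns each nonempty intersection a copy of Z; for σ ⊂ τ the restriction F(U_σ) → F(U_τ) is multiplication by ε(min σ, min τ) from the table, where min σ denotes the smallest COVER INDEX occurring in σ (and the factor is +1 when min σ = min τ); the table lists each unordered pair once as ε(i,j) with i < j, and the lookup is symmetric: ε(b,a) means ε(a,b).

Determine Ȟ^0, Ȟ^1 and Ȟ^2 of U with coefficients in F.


nonempty intersections:
  U12={p1} U16={p6} U23={p11} U34={p8,p9} U45={p5} U56={p15}
C dims 6,6; δ0: rk 6, SNF 1^5·2
Ȟ^0: (6−6)−0=0 ⇒ 0
Ȟ^1: (6−0)−6=0 plus torsion [2] ⇒ Z/2
Ȟ^2: (0−0)−0=0 ⇒ 0

Ȟ^0 = 0; Ȟ^1 = Z/2; Ȟ^2 = 0


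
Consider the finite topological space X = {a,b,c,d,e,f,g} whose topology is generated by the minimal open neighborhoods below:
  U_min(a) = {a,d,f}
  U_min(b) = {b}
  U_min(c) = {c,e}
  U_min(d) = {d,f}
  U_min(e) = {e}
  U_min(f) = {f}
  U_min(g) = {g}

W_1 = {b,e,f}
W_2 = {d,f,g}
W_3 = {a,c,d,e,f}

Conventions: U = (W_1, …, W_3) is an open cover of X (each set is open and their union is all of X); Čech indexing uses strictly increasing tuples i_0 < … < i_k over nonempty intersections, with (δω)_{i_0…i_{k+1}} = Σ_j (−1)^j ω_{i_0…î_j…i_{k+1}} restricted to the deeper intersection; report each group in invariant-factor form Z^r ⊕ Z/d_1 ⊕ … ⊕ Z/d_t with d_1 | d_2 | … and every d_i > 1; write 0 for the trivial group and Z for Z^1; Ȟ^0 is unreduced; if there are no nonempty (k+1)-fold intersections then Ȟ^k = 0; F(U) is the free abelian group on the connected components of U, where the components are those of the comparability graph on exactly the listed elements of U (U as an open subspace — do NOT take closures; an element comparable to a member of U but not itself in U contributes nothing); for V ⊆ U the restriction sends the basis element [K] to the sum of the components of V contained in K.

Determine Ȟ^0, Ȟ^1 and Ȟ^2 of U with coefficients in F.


Ȟ^0 ≅ Z^4,  Ȟ^1 ≅ 0,  Ȟ^2 ≅ 0

intersection data:
  W12={f} W13={e,f} W23={d,f}
  W123={f}
components per intersection:
  W1: {b} {e} {f}
  W2: {d,f} {g}
  W3: {a,d,f} {c,e}
  W12: {f}
  W13: {e} {f}
  W23: {d,f}
  W123: {f}
C dims 7,4,1; δ0: rk 3, SNF 1^3; δ1: rk 1, SNF 1^1
Ȟ^0 = (7 − 3) − 0 = 4, so Ȟ^0 ≅ Z^4
Ȟ^1 = (4 − 1) − 3 = 0, so Ȟ^1 ≅ 0
Ȟ^2 = (1 − 0) − 1 = 0, so Ȟ^2 ≅ 0


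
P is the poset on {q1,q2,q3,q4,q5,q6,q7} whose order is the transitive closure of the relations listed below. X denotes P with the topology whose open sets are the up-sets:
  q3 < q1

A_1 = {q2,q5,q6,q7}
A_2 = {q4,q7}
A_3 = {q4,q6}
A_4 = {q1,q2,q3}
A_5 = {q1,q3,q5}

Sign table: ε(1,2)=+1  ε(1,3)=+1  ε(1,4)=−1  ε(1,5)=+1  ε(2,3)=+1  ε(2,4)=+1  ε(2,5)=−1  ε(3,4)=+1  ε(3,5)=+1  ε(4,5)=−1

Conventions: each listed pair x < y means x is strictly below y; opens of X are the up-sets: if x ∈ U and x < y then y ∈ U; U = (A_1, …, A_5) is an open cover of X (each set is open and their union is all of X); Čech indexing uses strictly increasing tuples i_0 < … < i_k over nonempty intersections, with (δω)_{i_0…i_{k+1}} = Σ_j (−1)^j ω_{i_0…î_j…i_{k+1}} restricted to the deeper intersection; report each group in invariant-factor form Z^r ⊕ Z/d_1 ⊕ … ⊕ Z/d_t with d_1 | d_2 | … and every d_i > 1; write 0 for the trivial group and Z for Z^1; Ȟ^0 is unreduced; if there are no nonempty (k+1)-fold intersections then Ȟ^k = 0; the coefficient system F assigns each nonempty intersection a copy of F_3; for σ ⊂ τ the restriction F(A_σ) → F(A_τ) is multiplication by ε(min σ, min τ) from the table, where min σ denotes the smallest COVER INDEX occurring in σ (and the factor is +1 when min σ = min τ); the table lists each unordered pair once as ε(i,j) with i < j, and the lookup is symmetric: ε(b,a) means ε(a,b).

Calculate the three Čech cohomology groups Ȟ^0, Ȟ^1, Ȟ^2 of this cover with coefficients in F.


nerve of the cover:
  A12={q7} A13={q6} A14={q2} A15={q5} A23={q4} A45={q1,q3}
C dims 5,6; δ0: rk_F3 4
Ȟ^0 = (5 − 4) − 0 = 1, so Ȟ^0 ≅ Z/3
Ȟ^1 = (6 − 0) − 4 = 2, so Ȟ^1 ≅ Z/3 ⊕ Z/3
Ȟ^2 = (0 − 0) − 0 = 0, so Ȟ^2 ≅ 0

Ȟ^0 = Z/3, Ȟ^1 = Z/3 ⊕ Z/3, Ȟ^2 = 0


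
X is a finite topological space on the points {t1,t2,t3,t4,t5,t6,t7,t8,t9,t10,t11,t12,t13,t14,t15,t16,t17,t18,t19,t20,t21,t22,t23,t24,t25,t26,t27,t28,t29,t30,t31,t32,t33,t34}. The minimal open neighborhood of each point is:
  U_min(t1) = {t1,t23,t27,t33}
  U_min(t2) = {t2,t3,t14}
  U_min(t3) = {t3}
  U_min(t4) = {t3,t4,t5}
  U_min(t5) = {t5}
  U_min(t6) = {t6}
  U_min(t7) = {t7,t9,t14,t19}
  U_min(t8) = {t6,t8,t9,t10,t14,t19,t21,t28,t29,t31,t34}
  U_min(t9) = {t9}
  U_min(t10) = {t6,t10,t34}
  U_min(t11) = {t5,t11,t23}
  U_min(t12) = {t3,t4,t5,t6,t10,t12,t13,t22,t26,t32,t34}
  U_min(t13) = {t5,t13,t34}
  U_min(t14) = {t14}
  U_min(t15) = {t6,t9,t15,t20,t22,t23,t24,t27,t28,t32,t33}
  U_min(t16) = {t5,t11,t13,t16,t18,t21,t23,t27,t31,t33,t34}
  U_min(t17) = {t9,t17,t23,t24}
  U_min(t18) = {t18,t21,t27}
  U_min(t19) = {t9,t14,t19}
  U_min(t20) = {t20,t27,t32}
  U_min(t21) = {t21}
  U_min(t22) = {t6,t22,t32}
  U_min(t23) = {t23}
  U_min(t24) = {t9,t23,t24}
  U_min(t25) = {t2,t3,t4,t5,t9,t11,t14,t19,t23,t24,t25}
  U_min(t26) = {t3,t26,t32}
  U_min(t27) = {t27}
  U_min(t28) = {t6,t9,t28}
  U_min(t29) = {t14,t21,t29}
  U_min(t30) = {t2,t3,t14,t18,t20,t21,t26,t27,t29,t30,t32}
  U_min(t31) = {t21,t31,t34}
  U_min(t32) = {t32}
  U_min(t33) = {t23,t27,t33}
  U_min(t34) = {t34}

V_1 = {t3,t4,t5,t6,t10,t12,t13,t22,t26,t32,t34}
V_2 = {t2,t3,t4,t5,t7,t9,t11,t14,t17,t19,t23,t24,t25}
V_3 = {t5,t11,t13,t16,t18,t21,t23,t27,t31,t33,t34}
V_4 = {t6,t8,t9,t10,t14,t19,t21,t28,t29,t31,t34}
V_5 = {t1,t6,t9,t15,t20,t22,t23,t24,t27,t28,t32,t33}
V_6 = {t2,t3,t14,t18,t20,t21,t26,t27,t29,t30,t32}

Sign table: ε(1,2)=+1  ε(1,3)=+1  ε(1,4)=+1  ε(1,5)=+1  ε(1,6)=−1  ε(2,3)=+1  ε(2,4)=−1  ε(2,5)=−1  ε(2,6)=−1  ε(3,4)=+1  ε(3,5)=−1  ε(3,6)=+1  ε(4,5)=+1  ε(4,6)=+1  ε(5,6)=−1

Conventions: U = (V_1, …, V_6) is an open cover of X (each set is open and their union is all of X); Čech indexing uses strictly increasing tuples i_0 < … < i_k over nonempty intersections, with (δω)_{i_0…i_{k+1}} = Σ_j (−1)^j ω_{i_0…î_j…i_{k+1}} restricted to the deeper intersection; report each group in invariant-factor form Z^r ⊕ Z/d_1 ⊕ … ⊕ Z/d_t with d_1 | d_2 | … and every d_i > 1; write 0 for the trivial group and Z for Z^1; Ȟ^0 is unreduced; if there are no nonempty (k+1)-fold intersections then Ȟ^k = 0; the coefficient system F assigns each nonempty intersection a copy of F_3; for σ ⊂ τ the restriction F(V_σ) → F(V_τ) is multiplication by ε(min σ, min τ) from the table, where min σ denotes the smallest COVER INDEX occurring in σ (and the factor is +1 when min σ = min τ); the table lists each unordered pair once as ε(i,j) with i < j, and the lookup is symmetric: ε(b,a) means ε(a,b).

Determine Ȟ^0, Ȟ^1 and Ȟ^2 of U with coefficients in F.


Ȟ^0 = 0, Ȟ^1 = 0 and Ȟ^2 = Z/3

nerve of the cover:
  V12={t3,t4,t5} V13={t5,t13,t34} V14={t6,t10,t34} V15={t6,t22,t32} V16={t3,t26,t32} V23={t5,t11,t23} V24={t9,t14,t19} V25={t9,t23,t24} V26={t2,t3,t14} V34={t21,t31,t34} V35={t23,t27,t33} V36={t18,t21,t27} V45={t6,t9,t28} V46={t14,t21,t29} V56={t20,t27,t32}
  V123={t5} V126={t3} V134={t34} V145={t6} V156={t32} V235={t23} V245={t9} V246={t14} V346={t21} V356={t27}
C dims 6,15,10; δ0: rk_F3 6; δ1: rk_F3 9
Ȟ^0 = (6 − 6) − 0 = 0, so Ȟ^0 ≅ 0
Ȟ^1 = (15 − 9) − 6 = 0, so Ȟ^1 ≅ 0
Ȟ^2 = (10 − 0) − 9 = 1, so Ȟ^2 ≅ Z/3


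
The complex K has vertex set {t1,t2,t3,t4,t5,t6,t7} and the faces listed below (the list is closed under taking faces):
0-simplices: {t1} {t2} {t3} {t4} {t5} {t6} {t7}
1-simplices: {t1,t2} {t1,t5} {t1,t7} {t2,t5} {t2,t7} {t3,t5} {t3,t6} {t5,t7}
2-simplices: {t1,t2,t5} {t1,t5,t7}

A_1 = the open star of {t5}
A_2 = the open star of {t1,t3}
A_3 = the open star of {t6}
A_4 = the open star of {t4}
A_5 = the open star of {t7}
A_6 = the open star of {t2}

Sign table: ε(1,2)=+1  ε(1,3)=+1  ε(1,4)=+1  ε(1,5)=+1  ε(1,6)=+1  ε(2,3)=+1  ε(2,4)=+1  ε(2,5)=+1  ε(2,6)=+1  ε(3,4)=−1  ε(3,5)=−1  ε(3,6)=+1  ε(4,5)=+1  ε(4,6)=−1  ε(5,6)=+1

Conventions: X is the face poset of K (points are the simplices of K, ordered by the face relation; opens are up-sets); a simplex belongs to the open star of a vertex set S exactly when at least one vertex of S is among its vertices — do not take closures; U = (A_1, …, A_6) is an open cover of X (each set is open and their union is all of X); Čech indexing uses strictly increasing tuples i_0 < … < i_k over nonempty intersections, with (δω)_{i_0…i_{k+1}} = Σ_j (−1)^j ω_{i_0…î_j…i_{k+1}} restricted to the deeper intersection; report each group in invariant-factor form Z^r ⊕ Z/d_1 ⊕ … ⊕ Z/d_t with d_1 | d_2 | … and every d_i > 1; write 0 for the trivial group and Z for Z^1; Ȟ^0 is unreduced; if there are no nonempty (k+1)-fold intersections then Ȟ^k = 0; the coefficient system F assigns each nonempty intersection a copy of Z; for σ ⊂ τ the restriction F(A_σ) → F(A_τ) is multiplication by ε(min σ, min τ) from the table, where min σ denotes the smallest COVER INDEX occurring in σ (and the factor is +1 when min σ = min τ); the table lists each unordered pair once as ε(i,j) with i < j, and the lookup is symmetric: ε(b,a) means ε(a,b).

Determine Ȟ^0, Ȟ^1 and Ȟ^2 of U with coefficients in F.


Ȟ^0 = Z^2; Ȟ^1 = Z; Ȟ^2 = 0

nerve of the cover:
  A1={{t5},{t1,t5},{t2,t5},{t3,t5},{t5,t7},{t1,t2,t5},{t1,t5,t7}} A2={{t1},{t3},{t1,t2},{t1,t5},{t1,t7},{t3,t5},{t3,t6},{t1,t2,t5},{t1,t5,t7}} A3={{t6},{t3,t6}} A4={{t4}} A5={{t7},{t1,t7},{t2,t7},{t5,t7},{t1,t5,t7}} A6={{t2},{t1,t2},{t2,t5},{t2,t7},{t1,t2,t5}}
  A12={{t1,t5},{t3,t5},{t1,t2,t5},{t1,t5,t7}} A15={{t5,t7},{t1,t5,t7}} A16={{t2,t5},{t1,t2,t5}} A23={{t3,t6}} A25={{t1,t7},{t1,t5,t7}} A26={{t1,t2},{t1,t2,t5}} A56={{t2,t7}}
  A125={{t1,t5,t7}} A126={{t1,t2,t5}}
C dims 6,7,2; δ0: rk 4, SNF 1^4; δ1: rk 2, SNF 1^2
Ȟ^0 = (6 − 4) − 0 = 2, so Ȟ^0 ≅ Z^2
Ȟ^1 = (7 − 2) − 4 = 1, so Ȟ^1 ≅ Z
Ȟ^2 = (2 − 0) − 2 = 0, so Ȟ^2 ≅ 0
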